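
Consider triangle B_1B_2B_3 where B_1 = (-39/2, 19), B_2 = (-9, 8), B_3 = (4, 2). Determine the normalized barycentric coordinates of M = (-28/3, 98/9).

Signed area of the reference triangle: [B_1B_2B_3] = ½·((-39/2)·(8−2) + (-9)·(2−19) + 4·(19−8)) = ½·(-117 + 153 + 44) = 40.
[MB_2B_3] = ½·((-28/3)·(8−2) + (-9)·(2−(98/9)) + 4·(98/9−8)) = ½·(-56 + 80 + 104/9) = 160/9, so the B_1-coordinate is (160/9)/40 = 4/9.
[B_1MB_3] = ½·((-39/2)·(98/9−2) + (-28/3)·(2−19) + 4·(19−(98/9))) = ½·(-520/3 + 476/3 + 292/9) = 80/9, so the B_2-coordinate is 2/9.
[B_1B_2M] = ½·((-39/2)·(8−(98/9)) + (-9)·(98/9−19) + (-28/3)·(19−8)) = ½·(169/3 + 73 − 308/3) = 40/3, so the B_3-coordinate is 1/3.
Check: 4/9 + 2/9 + 1/3 = 1.

(4/9, 2/9, 1/3)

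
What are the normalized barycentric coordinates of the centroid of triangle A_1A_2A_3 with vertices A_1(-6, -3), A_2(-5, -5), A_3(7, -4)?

The centroid is the average of the vertices, so each weight is 1/3.

(1/3, 1/3, 1/3)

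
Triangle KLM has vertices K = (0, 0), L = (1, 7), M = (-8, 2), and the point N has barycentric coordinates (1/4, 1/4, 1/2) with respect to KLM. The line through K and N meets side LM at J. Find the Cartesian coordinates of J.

(-5, 11/3)

Line KN meets LM where the K-coordinate vanishes; zeroing N's K-weight and renormalizing leaves L, M-weights 1/4 : 1/2 → (1/3, 2/3).
So J = (1/3)·L + (2/3)·M = (-5, 11/3).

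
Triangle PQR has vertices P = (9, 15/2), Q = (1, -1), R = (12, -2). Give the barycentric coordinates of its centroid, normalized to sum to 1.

The centroid is the average of the vertices, so each weight is 1/3.

(1/3, 1/3, 1/3)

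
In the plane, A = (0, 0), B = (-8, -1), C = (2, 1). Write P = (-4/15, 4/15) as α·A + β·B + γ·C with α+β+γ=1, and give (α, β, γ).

Signed area of the reference triangle: [ABC] = ½·(0·(-1−1) + (-8)·(1−0) + 2·(0−(-1))) = ½·(0 − 8 + 2) = -3.
[PBC] = ½·((-4/15)·(-1−1) + (-8)·(1−(4/15)) + 2·(4/15−(-1))) = ½·(8/15 − 88/15 + 38/15) = -7/5, so the A-coordinate is (-7/5)/(-3) = 7/15.
[APC] = ½·(0·(4/15−1) + (-4/15)·(1−0) + 2·(0−(4/15))) = ½·(0 − 4/15 − 8/15) = -2/5, so the B-coordinate is 2/15.
[ABP] = ½·(0·(-1−(4/15)) + (-8)·(4/15−0) + (-4/15)·(0−(-1))) = ½·(0 − 32/15 − 4/15) = -6/5, so the C-coordinate is 2/5.

(7/15, 2/15, 2/5)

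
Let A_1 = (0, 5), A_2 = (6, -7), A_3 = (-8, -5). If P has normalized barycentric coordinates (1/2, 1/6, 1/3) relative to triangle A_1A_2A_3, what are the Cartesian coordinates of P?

(-5/3, -1/3)

P = (1/2)·A_1 + (1/6)·A_2 + (1/3)·A_3.
x-coordinate: (1/2)·0 + (1/6)·6 + (1/3)·(-8) = -5/3.
y-coordinate: (1/2)·5 + (1/6)·(-7) + (1/3)·(-5) = -1/3.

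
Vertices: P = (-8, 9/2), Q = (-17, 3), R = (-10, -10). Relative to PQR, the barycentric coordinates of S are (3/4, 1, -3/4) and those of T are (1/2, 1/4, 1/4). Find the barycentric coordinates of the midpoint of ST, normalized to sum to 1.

(5/8, 5/8, -1/4)

Since both coordinate triples sum to 1, the midpoint's barycentrics are the componentwise average.
(3/4+1/2)/2 = 5/8; similarly 5/8 and -1/4.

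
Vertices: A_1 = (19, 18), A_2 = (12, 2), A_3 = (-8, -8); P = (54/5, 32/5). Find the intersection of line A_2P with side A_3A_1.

Barycentric coordinates of P with respect to A_1A_2A_3: (2/5, 2/5, 1/5).
On side A_3A_1 the A_2-coordinate is zero; dropping P's A_2-weight 2/5 and renormalizing the remaining 1/5 : 2/5 gives weights 1/3, 2/3 on A_3, A_1.
Q = (1/3)·(-8, -8) + (2/3)·(19, 18) = (10, 28/3).

(10, 28/3)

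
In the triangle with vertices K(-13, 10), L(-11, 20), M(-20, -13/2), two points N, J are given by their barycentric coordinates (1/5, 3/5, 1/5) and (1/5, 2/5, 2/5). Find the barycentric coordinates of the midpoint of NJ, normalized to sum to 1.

(1/5, 1/2, 3/10)

Since both coordinate triples sum to 1, the midpoint's barycentrics are the componentwise average.
(1/5+1/5)/2 = 1/5; similarly 1/2 and 3/10.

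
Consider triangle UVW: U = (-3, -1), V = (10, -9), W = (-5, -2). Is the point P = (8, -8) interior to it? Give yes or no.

Barycentric coordinates of P: (1/29, 25/29, 3/29).
The three coordinates are positive, positive, positive; a point is interior exactly when all three are positive.

yes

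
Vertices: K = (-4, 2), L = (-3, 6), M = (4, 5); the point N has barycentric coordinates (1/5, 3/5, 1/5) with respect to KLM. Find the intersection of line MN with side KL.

Line MN meets KL where the M-coordinate vanishes; zeroing N's M-weight and renormalizing leaves K, L-weights 1/5 : 3/5 → (1/4, 3/4).
So J = (1/4)·K + (3/4)·L = (-13/4, 5).

(-13/4, 5)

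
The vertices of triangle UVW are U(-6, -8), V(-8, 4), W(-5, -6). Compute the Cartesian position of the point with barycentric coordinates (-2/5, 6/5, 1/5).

P = (-2/5)·U + (6/5)·V + (1/5)·W.
x-coordinate: (-2/5)·(-6) + (6/5)·(-8) + (1/5)·(-5) = -41/5.
y-coordinate: (-2/5)·(-8) + (6/5)·4 + (1/5)·(-6) = 34/5.

(-41/5, 34/5)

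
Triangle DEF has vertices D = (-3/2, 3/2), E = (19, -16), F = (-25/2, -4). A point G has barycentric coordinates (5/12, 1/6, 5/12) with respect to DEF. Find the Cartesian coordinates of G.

(-8/3, -89/24)

G = (5/12)·D + (1/6)·E + (5/12)·F.
x-coordinate: (5/12)·(-3/2) + (1/6)·19 + (5/12)·(-25/2) = -8/3.
y-coordinate: (5/12)·(3/2) + (1/6)·(-16) + (5/12)·(-4) = -89/24.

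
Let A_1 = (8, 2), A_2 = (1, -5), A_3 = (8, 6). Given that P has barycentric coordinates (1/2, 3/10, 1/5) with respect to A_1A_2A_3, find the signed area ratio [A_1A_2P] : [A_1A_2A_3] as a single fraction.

The signed ratio [A_1A_2P]/[A_1A_2A_3] equals the barycentric coordinate of P at vertex A_3, which is 1/5.

1/5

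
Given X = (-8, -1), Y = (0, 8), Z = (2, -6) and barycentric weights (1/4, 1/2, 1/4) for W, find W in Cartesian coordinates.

(-3/2, 9/4)

W = (1/4)·X + (1/2)·Y + (1/4)·Z.
x-coordinate: (1/4)·(-8) + (1/2)·0 + (1/4)·2 = -3/2.
y-coordinate: (1/4)·(-1) + (1/2)·8 + (1/4)·(-6) = 9/4.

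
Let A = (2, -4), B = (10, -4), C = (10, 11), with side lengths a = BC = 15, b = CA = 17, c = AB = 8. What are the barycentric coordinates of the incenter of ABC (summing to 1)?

The incenter has barycentric coordinates proportional to the opposite side lengths: (15 : 17 : 8).
Normalizing by 15+17+8 = 40 gives (3/8, 17/40, 1/5).

(3/8, 17/40, 1/5)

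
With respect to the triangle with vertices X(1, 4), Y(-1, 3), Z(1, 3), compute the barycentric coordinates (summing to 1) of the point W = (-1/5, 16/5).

(1/5, 3/5, 1/5)

Signed area of the reference triangle: [XYZ] = ½·(1·(3−3) + (-1)·(3−4) + 1·(4−3)) = ½·(0 + 1 + 1) = 1.
[WYZ] = ½·((-1/5)·(3−3) + (-1)·(3−(16/5)) + 1·(16/5−3)) = ½·(0 + 1/5 + 1/5) = 1/5, so the X-coordinate is (1/5)/1 = 1/5.
[XWZ] = ½·(1·(16/5−3) + (-1/5)·(3−4) + 1·(4−(16/5))) = ½·(1/5 + 1/5 + 4/5) = 3/5, so the Y-coordinate is 3/5.
[XYW] = ½·(1·(3−(16/5)) + (-1)·(16/5−4) + (-1/5)·(4−3)) = ½·(-1/5 + 4/5 − 1/5) = 1/5, so the Z-coordinate is 1/5.
Check: 1/5 + 3/5 + 1/5 = 1.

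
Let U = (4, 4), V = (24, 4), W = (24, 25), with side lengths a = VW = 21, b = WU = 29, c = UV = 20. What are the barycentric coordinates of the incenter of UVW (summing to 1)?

(3/10, 29/70, 2/7)

The incenter has barycentric coordinates proportional to the opposite side lengths: (21 : 29 : 20).
Normalizing by 21+29+20 = 70 gives (3/10, 29/70, 2/7).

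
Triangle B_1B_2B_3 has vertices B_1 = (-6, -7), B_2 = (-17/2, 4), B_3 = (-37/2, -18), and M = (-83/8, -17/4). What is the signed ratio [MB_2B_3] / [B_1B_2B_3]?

1/4

[B_1B_2B_3] = ½·((-6)·(4−(-18)) + (-17/2)·(-18−(-7)) + (-37/2)·(-7−4)) = ½·(-132 + 187/2 + 407/2) = 165/2.
[MB_2B_3] = ½·((-83/8)·(4−(-18)) + (-17/2)·(-18−(-17/4)) + (-37/2)·(-17/4−4)) = ½·(-913/4 + 935/8 + 1221/8) = 165/8, so the ratio is (165/8)/(165/2) = 1/4.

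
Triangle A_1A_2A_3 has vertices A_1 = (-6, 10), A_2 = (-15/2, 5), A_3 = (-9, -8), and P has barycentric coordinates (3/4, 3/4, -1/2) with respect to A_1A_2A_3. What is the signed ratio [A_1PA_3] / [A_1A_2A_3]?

The signed ratio [A_1PA_3]/[A_1A_2A_3] equals the barycentric coordinate of P at vertex A_2, which is 3/4.

3/4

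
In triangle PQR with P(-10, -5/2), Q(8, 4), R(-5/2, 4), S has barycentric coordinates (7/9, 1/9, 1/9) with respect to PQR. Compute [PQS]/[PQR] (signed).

1/9

The signed ratio [PQS]/[PQR] equals the barycentric coordinate of S at vertex R, which is 1/9.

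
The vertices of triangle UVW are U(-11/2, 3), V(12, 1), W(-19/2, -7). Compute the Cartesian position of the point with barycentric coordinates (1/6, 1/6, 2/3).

(-21/4, -4)

P = (1/6)·U + (1/6)·V + (2/3)·W.
x-coordinate: (1/6)·(-11/2) + (1/6)·12 + (2/3)·(-19/2) = -21/4.
y-coordinate: (1/6)·3 + (1/6)·1 + (2/3)·(-7) = -4.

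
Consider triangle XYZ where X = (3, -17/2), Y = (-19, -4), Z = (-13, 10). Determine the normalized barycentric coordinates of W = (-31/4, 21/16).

(3/8, 1/8, 1/2)

Signed area of the reference triangle: [XYZ] = ½·(3·(-4−10) + (-19)·(10−(-17/2)) + (-13)·(-17/2−(-4))) = ½·(-42 − 703/2 + 117/2) = -335/2.
[WYZ] = ½·((-31/4)·(-4−10) + (-19)·(10−(21/16)) + (-13)·(21/16−(-4))) = ½·(217/2 − 2641/16 − 1105/16) = -1005/16, so the X-coordinate is (-1005/16)/(-335/2) = 3/8.
[XWZ] = ½·(3·(21/16−10) + (-31/4)·(10−(-17/2)) + (-13)·(-17/2−(21/16))) = ½·(-417/16 − 1147/8 + 2041/16) = -335/16, so the Y-coordinate is 1/8.
[XYW] = ½·(3·(-4−(21/16)) + (-19)·(21/16−(-17/2)) + (-31/4)·(-17/2−(-4))) = ½·(-255/16 − 2983/16 + 279/8) = -335/4, so the Z-coordinate is 1/2.
Check: 3/8 + 1/8 + 1/2 = 1.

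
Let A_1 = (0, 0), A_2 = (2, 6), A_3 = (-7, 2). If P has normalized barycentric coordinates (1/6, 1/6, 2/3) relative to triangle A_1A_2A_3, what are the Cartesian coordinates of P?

P = (1/6)·A_1 + (1/6)·A_2 + (2/3)·A_3.
x-coordinate: (1/6)·0 + (1/6)·2 + (2/3)·(-7) = -13/3.
y-coordinate: (1/6)·0 + (1/6)·6 + (2/3)·2 = 7/3.

(-13/3, 7/3)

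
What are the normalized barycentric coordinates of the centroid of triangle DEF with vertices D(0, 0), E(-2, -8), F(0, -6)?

The centroid is the average of the vertices, so each weight is 1/3.

(1/3, 1/3, 1/3)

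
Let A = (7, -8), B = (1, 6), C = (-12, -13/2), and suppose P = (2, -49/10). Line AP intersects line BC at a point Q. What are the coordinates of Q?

(-11/2, -1/4)

Barycentric coordinates of P with respect to ABC: (3/5, 1/5, 1/5).
On side BC the A-coordinate is zero; dropping P's A-weight 3/5 and renormalizing the remaining 1/5 : 1/5 gives weights 1/2, 1/2 on B, C.
Q = (1/2)·(1, 6) + (1/2)·(-12, -13/2) = (-11/2, -1/4).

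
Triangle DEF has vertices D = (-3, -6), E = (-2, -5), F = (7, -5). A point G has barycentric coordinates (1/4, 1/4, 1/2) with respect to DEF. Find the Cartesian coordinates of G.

G = (1/4)·D + (1/4)·E + (1/2)·F.
x-coordinate: (1/4)·(-3) + (1/4)·(-2) + (1/2)·7 = 9/4.
y-coordinate: (1/4)·(-6) + (1/4)·(-5) + (1/2)·(-5) = -21/4.

(9/4, -21/4)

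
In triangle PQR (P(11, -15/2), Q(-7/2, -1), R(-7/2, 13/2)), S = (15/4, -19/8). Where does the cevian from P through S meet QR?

(-7/2, 11/4)

Barycentric coordinates of S with respect to PQR: (1/2, 1/4, 1/4).
On side QR the P-coordinate is zero; dropping S's P-weight 1/2 and renormalizing the remaining 1/4 : 1/4 gives weights 1/2, 1/2 on Q, R.
T = (1/2)·(-7/2, -1) + (1/2)·(-7/2, 13/2) = (-7/2, 11/4).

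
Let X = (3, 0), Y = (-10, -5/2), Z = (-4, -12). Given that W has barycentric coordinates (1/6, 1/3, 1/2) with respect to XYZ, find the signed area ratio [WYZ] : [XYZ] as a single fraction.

The signed ratio [WYZ]/[XYZ] equals the barycentric coordinate of W at vertex X, which is 1/6.

1/6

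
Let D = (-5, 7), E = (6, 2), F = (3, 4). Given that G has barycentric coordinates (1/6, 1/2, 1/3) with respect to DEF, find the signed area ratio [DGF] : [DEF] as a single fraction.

1/2

The signed ratio [DGF]/[DEF] equals the barycentric coordinate of G at vertex E, which is 1/2.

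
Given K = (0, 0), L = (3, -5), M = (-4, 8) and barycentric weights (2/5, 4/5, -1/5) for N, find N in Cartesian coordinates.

(16/5, -28/5)

N = (2/5)·K + (4/5)·L + (-1/5)·M.
x-coordinate: (2/5)·0 + (4/5)·3 + (-1/5)·(-4) = 16/5.
y-coordinate: (2/5)·0 + (4/5)·(-5) + (-1/5)·8 = -28/5.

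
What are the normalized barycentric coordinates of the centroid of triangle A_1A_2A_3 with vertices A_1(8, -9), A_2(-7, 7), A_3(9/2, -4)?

The centroid is the average of the vertices, so each weight is 1/3.

(1/3, 1/3, 1/3)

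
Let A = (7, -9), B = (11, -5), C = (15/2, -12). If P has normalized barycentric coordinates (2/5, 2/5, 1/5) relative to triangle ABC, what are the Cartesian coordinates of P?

P = (2/5)·A + (2/5)·B + (1/5)·C.
x-coordinate: (2/5)·7 + (2/5)·11 + (1/5)·(15/2) = 87/10.
y-coordinate: (2/5)·(-9) + (2/5)·(-5) + (1/5)·(-12) = -8.

(87/10, -8)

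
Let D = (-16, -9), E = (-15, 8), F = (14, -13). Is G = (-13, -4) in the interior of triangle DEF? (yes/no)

Barycentric coordinates of G: (153/257, 81/257, 23/257).
The three coordinates are positive, positive, positive; a point is interior exactly when all three are positive.

yes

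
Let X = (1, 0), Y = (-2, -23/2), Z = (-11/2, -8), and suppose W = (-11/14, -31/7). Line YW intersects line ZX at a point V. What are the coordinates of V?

Barycentric coordinates of W with respect to XYZ: (4/7, 2/7, 1/7).
On side ZX the Y-coordinate is zero; dropping W's Y-weight 2/7 and renormalizing the remaining 1/7 : 4/7 gives weights 1/5, 4/5 on Z, X.
V = (1/5)·(-11/2, -8) + (4/5)·(1, 0) = (-3/10, -8/5).

(-3/10, -8/5)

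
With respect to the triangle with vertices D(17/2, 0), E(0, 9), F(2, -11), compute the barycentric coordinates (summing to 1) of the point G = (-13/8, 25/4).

Signed area of the reference triangle: [DEF] = ½·((17/2)·(9−(-11)) + 0·(-11−0) + 2·(0−9)) = ½·(170 + 0 − 18) = 76.
[GEF] = ½·((-13/8)·(9−(-11)) + 0·(-11−(25/4)) + 2·(25/4−9)) = ½·(-65/2 + 0 − 11/2) = -19, so the D-coordinate is (-19)/76 = -1/4.
[DGF] = ½·((17/2)·(25/4−(-11)) + (-13/8)·(-11−0) + 2·(0−(25/4))) = ½·(1173/8 + 143/8 − 25/2) = 76, so the E-coordinate is 1.
[DEG] = ½·((17/2)·(9−(25/4)) + 0·(25/4−0) + (-13/8)·(0−9)) = ½·(187/8 + 0 + 117/8) = 19, so the F-coordinate is 1/4.
Check: -1/4 + 1 + 1/4 = 1.

(-1/4, 1, 1/4)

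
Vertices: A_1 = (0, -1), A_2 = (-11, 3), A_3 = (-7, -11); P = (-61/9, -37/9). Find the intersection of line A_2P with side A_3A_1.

(-14/3, -23/3)

Barycentric coordinates of P with respect to A_1A_2A_3: (2/9, 1/3, 4/9).
On side A_3A_1 the A_2-coordinate is zero; dropping P's A_2-weight 1/3 and renormalizing the remaining 4/9 : 2/9 gives weights 2/3, 1/3 on A_3, A_1.
Q = (2/3)·(-7, -11) + (1/3)·(0, -1) = (-14/3, -23/3).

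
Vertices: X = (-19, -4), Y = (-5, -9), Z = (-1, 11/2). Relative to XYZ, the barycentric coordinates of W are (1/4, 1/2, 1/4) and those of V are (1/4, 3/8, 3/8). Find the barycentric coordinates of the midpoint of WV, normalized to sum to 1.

Since both coordinate triples sum to 1, the midpoint's barycentrics are the componentwise average.
(1/4+1/4)/2 = 1/4; similarly 7/16 and 5/16.

(1/4, 7/16, 5/16)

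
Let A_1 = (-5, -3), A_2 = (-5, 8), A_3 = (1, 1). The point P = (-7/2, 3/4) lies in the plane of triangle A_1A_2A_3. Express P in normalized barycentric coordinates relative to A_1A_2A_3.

Signed area of the reference triangle: [A_1A_2A_3] = ½·((-5)·(8−1) + (-5)·(1−(-3)) + 1·(-3−8)) = ½·(-35 − 20 − 11) = -33.
[PA_2A_3] = ½·((-7/2)·(8−1) + (-5)·(1−(3/4)) + 1·(3/4−8)) = ½·(-49/2 − 5/4 − 29/4) = -33/2, so the A_1-coordinate is (-33/2)/(-33) = 1/2.
[A_1PA_3] = ½·((-5)·(3/4−1) + (-7/2)·(1−(-3)) + 1·(-3−(3/4))) = ½·(5/4 − 14 − 15/4) = -33/4, so the A_2-coordinate is 1/4.
[A_1A_2P] = ½·((-5)·(8−(3/4)) + (-5)·(3/4−(-3)) + (-7/2)·(-3−8)) = ½·(-145/4 − 75/4 + 77/2) = -33/4, so the A_3-coordinate is 1/4.
Check: 1/2 + 1/4 + 1/4 = 1.

(1/2, 1/4, 1/4)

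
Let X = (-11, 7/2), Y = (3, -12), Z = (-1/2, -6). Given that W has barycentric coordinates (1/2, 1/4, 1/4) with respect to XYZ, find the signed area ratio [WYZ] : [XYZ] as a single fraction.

The signed ratio [WYZ]/[XYZ] equals the barycentric coordinate of W at vertex X, which is 1/2.

1/2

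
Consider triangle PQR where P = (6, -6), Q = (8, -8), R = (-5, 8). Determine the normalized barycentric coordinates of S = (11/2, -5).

Signed area of the reference triangle: [PQR] = ½·(6·(-8−8) + 8·(8−(-6)) + (-5)·(-6−(-8))) = ½·(-96 + 112 − 10) = 3.
[SQR] = ½·((11/2)·(-8−8) + 8·(8−(-5)) + (-5)·(-5−(-8))) = ½·(-88 + 104 − 15) = 1/2, so the P-coordinate is (1/2)/3 = 1/6.
[PSR] = ½·(6·(-5−8) + (11/2)·(8−(-6)) + (-5)·(-6−(-5))) = ½·(-78 + 77 + 5) = 2, so the Q-coordinate is 2/3.
[PQS] = ½·(6·(-8−(-5)) + 8·(-5−(-6)) + (11/2)·(-6−(-8))) = ½·(-18 + 8 + 11) = 1/2, so the R-coordinate is 1/6.

(1/6, 2/3, 1/6)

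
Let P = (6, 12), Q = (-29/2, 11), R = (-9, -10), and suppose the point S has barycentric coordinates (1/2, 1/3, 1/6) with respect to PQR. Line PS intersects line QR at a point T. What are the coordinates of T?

Line PS meets QR where the P-coordinate vanishes; zeroing S's P-weight and renormalizing leaves Q, R-weights 1/3 : 1/6 → (2/3, 1/3).
So T = (2/3)·Q + (1/3)·R = (-38/3, 4).

(-38/3, 4)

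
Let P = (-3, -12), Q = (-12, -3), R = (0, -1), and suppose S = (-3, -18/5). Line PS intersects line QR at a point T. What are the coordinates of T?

Barycentric coordinates of S with respect to PQR: (1/5, 1/5, 3/5).
On side QR the P-coordinate is zero; dropping S's P-weight 1/5 and renormalizing the remaining 1/5 : 3/5 gives weights 1/4, 3/4 on Q, R.
T = (1/4)·(-12, -3) + (3/4)·(0, -1) = (-3, -3/2).

(-3, -3/2)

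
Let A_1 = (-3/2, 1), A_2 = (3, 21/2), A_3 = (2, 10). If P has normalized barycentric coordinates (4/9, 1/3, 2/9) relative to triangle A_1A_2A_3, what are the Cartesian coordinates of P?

P = (4/9)·A_1 + (1/3)·A_2 + (2/9)·A_3.
x-coordinate: (4/9)·(-3/2) + (1/3)·3 + (2/9)·2 = 7/9.
y-coordinate: (4/9)·1 + (1/3)·(21/2) + (2/9)·10 = 37/6.

(7/9, 37/6)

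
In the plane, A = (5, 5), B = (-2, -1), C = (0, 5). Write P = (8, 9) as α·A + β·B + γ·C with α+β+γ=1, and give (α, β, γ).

(4/3, -2/3, 1/3)

Signed area of the reference triangle: [ABC] = ½·(5·(-1−5) + (-2)·(5−5) + 0·(5−(-1))) = ½·(-30 + 0 + 0) = -15.
[PBC] = ½·(8·(-1−5) + (-2)·(5−9) + 0·(9−(-1))) = ½·(-48 + 8 + 0) = -20, so the A-coordinate is (-20)/(-15) = 4/3.
[APC] = ½·(5·(9−5) + 8·(5−5) + 0·(5−9)) = ½·(20 + 0 + 0) = 10, so the B-coordinate is -2/3.
[ABP] = ½·(5·(-1−9) + (-2)·(9−5) + 8·(5−(-1))) = ½·(-50 − 8 + 48) = -5, so the C-coordinate is 1/3.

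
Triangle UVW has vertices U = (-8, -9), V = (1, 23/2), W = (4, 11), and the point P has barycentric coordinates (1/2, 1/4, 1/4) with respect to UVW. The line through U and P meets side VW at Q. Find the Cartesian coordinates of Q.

(5/2, 45/4)

Line UP meets VW where the U-coordinate vanishes; zeroing P's U-weight and renormalizing leaves V, W-weights 1/4 : 1/4 → (1/2, 1/2).
So Q = (1/2)·V + (1/2)·W = (5/2, 45/4).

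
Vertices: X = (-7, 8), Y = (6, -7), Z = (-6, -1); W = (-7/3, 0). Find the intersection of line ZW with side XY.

(-1/2, 1/2)

Barycentric coordinates of W with respect to XYZ: (1/3, 1/3, 1/3).
On side XY the Z-coordinate is zero; dropping W's Z-weight 1/3 and renormalizing the remaining 1/3 : 1/3 gives weights 1/2, 1/2 on X, Y.
V = (1/2)·(-7, 8) + (1/2)·(6, -7) = (-1/2, 1/2).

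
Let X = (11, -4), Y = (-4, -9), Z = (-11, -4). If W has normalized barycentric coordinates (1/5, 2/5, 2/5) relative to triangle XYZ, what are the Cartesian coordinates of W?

W = (1/5)·X + (2/5)·Y + (2/5)·Z.
x-coordinate: (1/5)·11 + (2/5)·(-4) + (2/5)·(-11) = -19/5.
y-coordinate: (1/5)·(-4) + (2/5)·(-9) + (2/5)·(-4) = -6.

(-19/5, -6)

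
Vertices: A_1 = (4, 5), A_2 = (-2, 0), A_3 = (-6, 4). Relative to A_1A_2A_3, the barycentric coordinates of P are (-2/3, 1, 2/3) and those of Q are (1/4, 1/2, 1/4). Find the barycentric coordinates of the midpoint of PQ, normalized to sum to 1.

Since both coordinate triples sum to 1, the midpoint's barycentrics are the componentwise average.
(-2/3+1/4)/2 = -5/24; similarly 3/4 and 11/24.

(-5/24, 3/4, 11/24)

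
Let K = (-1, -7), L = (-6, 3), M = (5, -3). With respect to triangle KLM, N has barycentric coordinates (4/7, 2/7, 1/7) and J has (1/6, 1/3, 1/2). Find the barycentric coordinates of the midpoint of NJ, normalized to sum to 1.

(31/84, 13/42, 9/28)

Since both coordinate triples sum to 1, the midpoint's barycentrics are the componentwise average.
(4/7+1/6)/2 = 31/84; similarly 13/42 and 9/28.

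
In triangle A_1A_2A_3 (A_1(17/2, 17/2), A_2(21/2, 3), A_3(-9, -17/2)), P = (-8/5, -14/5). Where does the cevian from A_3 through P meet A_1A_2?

(19/2, 23/4)

Barycentric coordinates of P with respect to A_1A_2A_3: (1/5, 1/5, 3/5).
On side A_1A_2 the A_3-coordinate is zero; dropping P's A_3-weight 3/5 and renormalizing the remaining 1/5 : 1/5 gives weights 1/2, 1/2 on A_1, A_2.
Q = (1/2)·(17/2, 17/2) + (1/2)·(21/2, 3) = (19/2, 23/4).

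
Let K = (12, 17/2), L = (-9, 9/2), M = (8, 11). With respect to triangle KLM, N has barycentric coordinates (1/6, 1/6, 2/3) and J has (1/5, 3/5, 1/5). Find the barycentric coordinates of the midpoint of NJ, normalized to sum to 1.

(11/60, 23/60, 13/30)

Since both coordinate triples sum to 1, the midpoint's barycentrics are the componentwise average.
(1/6+1/5)/2 = 11/60; similarly 23/60 and 13/30.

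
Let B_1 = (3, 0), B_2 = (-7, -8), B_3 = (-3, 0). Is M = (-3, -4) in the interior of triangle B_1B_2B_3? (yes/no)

yes

Barycentric coordinates of M: (1/3, 1/2, 1/6).
The three coordinates are positive, positive, positive; a point is interior exactly when all three are positive.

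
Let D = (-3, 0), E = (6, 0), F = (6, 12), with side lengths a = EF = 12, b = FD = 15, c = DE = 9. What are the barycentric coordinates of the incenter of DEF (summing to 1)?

(1/3, 5/12, 1/4)

The incenter has barycentric coordinates proportional to the opposite side lengths: (12 : 15 : 9).
Normalizing by 12+15+9 = 36 gives (1/3, 5/12, 1/4).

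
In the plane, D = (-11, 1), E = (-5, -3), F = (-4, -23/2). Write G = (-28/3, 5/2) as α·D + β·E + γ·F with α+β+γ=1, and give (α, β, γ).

(2/3, 2/3, -1/3)

Signed area of the reference triangle: [DEF] = ½·((-11)·(-3−(-23/2)) + (-5)·(-23/2−1) + (-4)·(1−(-3))) = ½·(-187/2 + 125/2 − 16) = -47/2.
[GEF] = ½·((-28/3)·(-3−(-23/2)) + (-5)·(-23/2−(5/2)) + (-4)·(5/2−(-3))) = ½·(-238/3 + 70 − 22) = -47/3, so the D-coordinate is (-47/3)/(-47/2) = 2/3.
[DGF] = ½·((-11)·(5/2−(-23/2)) + (-28/3)·(-23/2−1) + (-4)·(1−(5/2))) = ½·(-154 + 350/3 + 6) = -47/3, so the E-coordinate is 2/3.
[DEG] = ½·((-11)·(-3−(5/2)) + (-5)·(5/2−1) + (-28/3)·(1−(-3))) = ½·(121/2 − 15/2 − 112/3) = 47/6, so the F-coordinate is -1/3.
Check: 2/3 + 2/3 − 1/3 = 1.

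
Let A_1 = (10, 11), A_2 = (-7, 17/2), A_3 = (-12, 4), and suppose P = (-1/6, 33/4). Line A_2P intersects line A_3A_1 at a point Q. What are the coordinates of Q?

Barycentric coordinates of P with respect to A_1A_2A_3: (1/2, 1/6, 1/3).
On side A_3A_1 the A_2-coordinate is zero; dropping P's A_2-weight 1/6 and renormalizing the remaining 1/3 : 1/2 gives weights 2/5, 3/5 on A_3, A_1.
Q = (2/5)·(-12, 4) + (3/5)·(10, 11) = (6/5, 41/5).

(6/5, 41/5)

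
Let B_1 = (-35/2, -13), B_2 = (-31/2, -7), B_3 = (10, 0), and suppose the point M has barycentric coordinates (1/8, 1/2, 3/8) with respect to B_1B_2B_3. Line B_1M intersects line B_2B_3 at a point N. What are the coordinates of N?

Line B_1M meets B_2B_3 where the B_1-coordinate vanishes; zeroing M's B_1-weight and renormalizing leaves B_2, B_3-weights 1/2 : 3/8 → (4/7, 3/7).
So N = (4/7)·B_2 + (3/7)·B_3 = (-32/7, -4).

(-32/7, -4)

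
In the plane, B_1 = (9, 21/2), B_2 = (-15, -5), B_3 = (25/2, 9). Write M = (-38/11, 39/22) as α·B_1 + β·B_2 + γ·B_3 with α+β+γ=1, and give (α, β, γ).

Signed area of the reference triangle: [B_1B_2B_3] = ½·(9·(-5−9) + (-15)·(9−(21/2)) + (25/2)·(21/2−(-5))) = ½·(-126 + 45/2 + 775/4) = 361/8.
[MB_2B_3] = ½·((-38/11)·(-5−9) + (-15)·(9−(39/22)) + (25/2)·(39/22−(-5))) = ½·(532/11 − 2385/22 + 3725/44) = 1083/88, so the B_1-coordinate is (1083/88)/(361/8) = 3/11.
[B_1MB_3] = ½·(9·(39/22−9) + (-38/11)·(9−(21/2)) + (25/2)·(21/2−(39/22))) = ½·(-1431/22 + 57/11 + 1200/11) = 1083/44, so the B_2-coordinate is 6/11.
[B_1B_2M] = ½·(9·(-5−(39/22)) + (-15)·(39/22−(21/2)) + (-38/11)·(21/2−(-5))) = ½·(-1341/22 + 1440/11 − 589/11) = 361/44, so the B_3-coordinate is 2/11.

(3/11, 6/11, 2/11)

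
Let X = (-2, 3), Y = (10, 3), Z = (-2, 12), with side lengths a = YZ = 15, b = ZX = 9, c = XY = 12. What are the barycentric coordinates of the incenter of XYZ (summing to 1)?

The incenter has barycentric coordinates proportional to the opposite side lengths: (15 : 9 : 12).
Normalizing by 15+9+12 = 36 gives (5/12, 1/4, 1/3).

(5/12, 1/4, 1/3)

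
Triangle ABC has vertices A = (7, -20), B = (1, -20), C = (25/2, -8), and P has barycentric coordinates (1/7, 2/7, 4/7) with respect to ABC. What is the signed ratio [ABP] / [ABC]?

4/7

The signed ratio [ABP]/[ABC] equals the barycentric coordinate of P at vertex C, which is 4/7.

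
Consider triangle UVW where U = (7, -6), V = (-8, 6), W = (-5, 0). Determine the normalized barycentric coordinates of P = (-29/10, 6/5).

Signed area of the reference triangle: [UVW] = ½·(7·(6−0) + (-8)·(0−(-6)) + (-5)·(-6−6)) = ½·(42 − 48 + 60) = 27.
[PVW] = ½·((-29/10)·(6−0) + (-8)·(0−(6/5)) + (-5)·(6/5−6)) = ½·(-87/5 + 48/5 + 24) = 81/10, so the U-coordinate is (81/10)/27 = 3/10.
[UPW] = ½·(7·(6/5−0) + (-29/10)·(0−(-6)) + (-5)·(-6−(6/5))) = ½·(42/5 − 87/5 + 36) = 27/2, so the V-coordinate is 1/2.
[UVP] = ½·(7·(6−(6/5)) + (-8)·(6/5−(-6)) + (-29/10)·(-6−6)) = ½·(168/5 − 288/5 + 174/5) = 27/5, so the W-coordinate is 1/5.
Check: 3/10 + 1/2 + 1/5 = 1.

(3/10, 1/2, 1/5)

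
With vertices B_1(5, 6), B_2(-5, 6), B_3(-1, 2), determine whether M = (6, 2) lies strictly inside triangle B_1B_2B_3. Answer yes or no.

Barycentric coordinates of M: (7/10, -7/10, 1).
The three coordinates are positive, negative, positive; a point is interior exactly when all three are positive.

no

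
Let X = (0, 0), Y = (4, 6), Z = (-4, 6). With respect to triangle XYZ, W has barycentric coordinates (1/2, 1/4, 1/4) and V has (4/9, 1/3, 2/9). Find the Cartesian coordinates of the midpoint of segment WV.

Barycentric coordinates of the midpoint are the average: (17/36, 7/24, 17/72).
Converting: (17/36)·X + (7/24)·Y + (17/72)·Z = (2/9, 19/6).

(2/9, 19/6)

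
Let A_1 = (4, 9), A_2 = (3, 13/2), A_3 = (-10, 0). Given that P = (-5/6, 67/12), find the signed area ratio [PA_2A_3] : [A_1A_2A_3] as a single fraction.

[A_1A_2A_3] = ½·(4·(13/2−0) + 3·(0−9) + (-10)·(9−(13/2))) = ½·(26 − 27 − 25) = -13.
[PA_2A_3] = ½·((-5/6)·(13/2−0) + 3·(0−(67/12)) + (-10)·(67/12−(13/2))) = ½·(-65/12 − 67/4 + 55/6) = -13/2, so the ratio is (-13/2)/(-13) = 1/2.

1/2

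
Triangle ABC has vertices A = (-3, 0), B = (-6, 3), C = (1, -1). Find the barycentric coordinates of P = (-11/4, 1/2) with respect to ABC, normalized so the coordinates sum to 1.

(1/2, 1/4, 1/4)

Signed area of the reference triangle: [ABC] = ½·((-3)·(3−(-1)) + (-6)·(-1−0) + 1·(0−3)) = ½·(-12 + 6 − 3) = -9/2.
[PBC] = ½·((-11/4)·(3−(-1)) + (-6)·(-1−(1/2)) + 1·(1/2−3)) = ½·(-11 + 9 − 5/2) = -9/4, so the A-coordinate is (-9/4)/(-9/2) = 1/2.
[APC] = ½·((-3)·(1/2−(-1)) + (-11/4)·(-1−0) + 1·(0−(1/2))) = ½·(-9/2 + 11/4 − 1/2) = -9/8, so the B-coordinate is 1/4.
[ABP] = ½·((-3)·(3−(1/2)) + (-6)·(1/2−0) + (-11/4)·(0−3)) = ½·(-15/2 − 3 + 33/4) = -9/8, so the C-coordinate is 1/4.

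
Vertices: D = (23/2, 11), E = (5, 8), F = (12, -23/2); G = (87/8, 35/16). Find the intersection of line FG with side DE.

(51/5, 52/5)

Barycentric coordinates of G with respect to DEF: (1/2, 1/8, 3/8).
On side DE the F-coordinate is zero; dropping G's F-weight 3/8 and renormalizing the remaining 1/2 : 1/8 gives weights 4/5, 1/5 on D, E.
H = (4/5)·(23/2, 11) + (1/5)·(5, 8) = (51/5, 52/5).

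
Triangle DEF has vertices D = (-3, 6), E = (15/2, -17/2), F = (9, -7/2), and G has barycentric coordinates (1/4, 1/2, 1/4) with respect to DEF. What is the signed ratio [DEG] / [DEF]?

1/4

The signed ratio [DEG]/[DEF] equals the barycentric coordinate of G at vertex F, which is 1/4.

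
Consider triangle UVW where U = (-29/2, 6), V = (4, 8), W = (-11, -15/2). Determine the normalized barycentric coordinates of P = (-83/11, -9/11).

Signed area of the reference triangle: [UVW] = ½·((-29/2)·(8−(-15/2)) + 4·(-15/2−6) + (-11)·(6−8)) = ½·(-899/4 − 54 + 22) = -1027/8.
[PVW] = ½·((-83/11)·(8−(-15/2)) + 4·(-15/2−(-9/11)) + (-11)·(-9/11−8)) = ½·(-2573/22 − 294/11 + 97) = -1027/44, so the U-coordinate is (-1027/44)/(-1027/8) = 2/11.
[UPW] = ½·((-29/2)·(-9/11−(-15/2)) + (-83/11)·(-15/2−6) + (-11)·(6−(-9/11))) = ½·(-4263/44 + 2241/22 − 75) = -3081/88, so the V-coordinate is 3/11.
[UVP] = ½·((-29/2)·(8−(-9/11)) + 4·(-9/11−6) + (-83/11)·(6−8)) = ½·(-2813/22 − 300/11 + 166/11) = -3081/44, so the W-coordinate is 6/11.

(2/11, 3/11, 6/11)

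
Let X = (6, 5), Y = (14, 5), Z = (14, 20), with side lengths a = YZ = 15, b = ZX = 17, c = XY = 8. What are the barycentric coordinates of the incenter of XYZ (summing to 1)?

The incenter has barycentric coordinates proportional to the opposite side lengths: (15 : 17 : 8).
Normalizing by 15+17+8 = 40 gives (3/8, 17/40, 1/5).

(3/8, 17/40, 1/5)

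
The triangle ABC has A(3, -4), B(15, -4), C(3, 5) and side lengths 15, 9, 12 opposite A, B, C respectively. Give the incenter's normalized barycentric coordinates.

The incenter has barycentric coordinates proportional to the opposite side lengths: (15 : 9 : 12).
Normalizing by 15+9+12 = 36 gives (5/12, 1/4, 1/3).

(5/12, 1/4, 1/3)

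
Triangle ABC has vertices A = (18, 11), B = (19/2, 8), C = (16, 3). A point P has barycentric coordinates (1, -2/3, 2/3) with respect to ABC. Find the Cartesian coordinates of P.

P = 1·A + (-2/3)·B + (2/3)·C.
x-coordinate: 1·18 + (-2/3)·(19/2) + (2/3)·16 = 67/3.
y-coordinate: 1·11 + (-2/3)·8 + (2/3)·3 = 23/3.

(67/3, 23/3)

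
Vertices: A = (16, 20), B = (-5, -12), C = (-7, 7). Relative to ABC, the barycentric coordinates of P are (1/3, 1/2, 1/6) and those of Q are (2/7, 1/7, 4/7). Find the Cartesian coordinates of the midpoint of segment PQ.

(16/21, 59/12)

Barycentric coordinates of the midpoint are the average: (13/42, 9/28, 31/84).
Converting: (13/42)·A + (9/28)·B + (31/84)·C = (16/21, 59/12).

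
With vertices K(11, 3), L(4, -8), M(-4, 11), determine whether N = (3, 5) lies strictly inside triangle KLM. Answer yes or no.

Barycentric coordinates of N: (5/13, 2/13, 6/13).
The three coordinates are positive, positive, positive; a point is interior exactly when all three are positive.

yes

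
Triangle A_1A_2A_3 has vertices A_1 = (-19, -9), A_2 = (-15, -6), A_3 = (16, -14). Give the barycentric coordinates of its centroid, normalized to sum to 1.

The centroid is the average of the vertices, so each weight is 1/3.

(1/3, 1/3, 1/3)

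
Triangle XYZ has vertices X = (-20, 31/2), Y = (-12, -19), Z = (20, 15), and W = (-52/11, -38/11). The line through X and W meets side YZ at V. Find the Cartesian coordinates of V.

Barycentric coordinates of W with respect to XYZ: (2/11, 6/11, 3/11).
On side YZ the X-coordinate is zero; dropping W's X-weight 2/11 and renormalizing the remaining 6/11 : 3/11 gives weights 2/3, 1/3 on Y, Z.
V = (2/3)·(-12, -19) + (1/3)·(20, 15) = (-4/3, -23/3).

(-4/3, -23/3)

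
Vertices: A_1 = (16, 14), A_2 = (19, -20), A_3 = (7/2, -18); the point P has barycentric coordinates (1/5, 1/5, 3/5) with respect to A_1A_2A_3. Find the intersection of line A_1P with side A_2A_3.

Line A_1P meets A_2A_3 where the A_1-coordinate vanishes; zeroing P's A_1-weight and renormalizing leaves A_2, A_3-weights 1/5 : 3/5 → (1/4, 3/4).
So Q = (1/4)·A_2 + (3/4)·A_3 = (59/8, -37/2).

(59/8, -37/2)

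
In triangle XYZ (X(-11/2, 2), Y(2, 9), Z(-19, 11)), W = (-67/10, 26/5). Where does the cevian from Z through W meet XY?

Barycentric coordinates of W with respect to XYZ: (3/5, 1/5, 1/5).
On side XY the Z-coordinate is zero; dropping W's Z-weight 1/5 and renormalizing the remaining 3/5 : 1/5 gives weights 3/4, 1/4 on X, Y.
V = (3/4)·(-11/2, 2) + (1/4)·(2, 9) = (-29/8, 15/4).

(-29/8, 15/4)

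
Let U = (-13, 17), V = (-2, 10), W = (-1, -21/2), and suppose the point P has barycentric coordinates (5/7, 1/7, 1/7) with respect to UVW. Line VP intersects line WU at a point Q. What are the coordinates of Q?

Line VP meets WU where the V-coordinate vanishes; zeroing P's V-weight and renormalizing leaves W, U-weights 1/7 : 5/7 → (1/6, 5/6).
So Q = (1/6)·W + (5/6)·U = (-11, 149/12).

(-11, 149/12)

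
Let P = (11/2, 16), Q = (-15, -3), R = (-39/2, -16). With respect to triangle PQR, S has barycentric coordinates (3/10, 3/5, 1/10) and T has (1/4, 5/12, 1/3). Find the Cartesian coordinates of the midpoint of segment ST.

(-827/80, -71/120)

Barycentric coordinates of the midpoint are the average: (11/40, 61/120, 13/60).
Converting: (11/40)·P + (61/120)·Q + (13/60)·R = (-827/80, -71/120).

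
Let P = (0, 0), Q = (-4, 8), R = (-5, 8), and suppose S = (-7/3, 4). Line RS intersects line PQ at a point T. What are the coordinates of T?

Barycentric coordinates of S with respect to PQR: (1/2, 1/6, 1/3).
On side PQ the R-coordinate is zero; dropping S's R-weight 1/3 and renormalizing the remaining 1/2 : 1/6 gives weights 3/4, 1/4 on P, Q.
T = (3/4)·(0, 0) + (1/4)·(-4, 8) = (-1, 2).

(-1, 2)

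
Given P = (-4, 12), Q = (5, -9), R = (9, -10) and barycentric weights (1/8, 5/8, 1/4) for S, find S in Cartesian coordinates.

S = (1/8)·P + (5/8)·Q + (1/4)·R.
x-coordinate: (1/8)·(-4) + (5/8)·5 + (1/4)·9 = 39/8.
y-coordinate: (1/8)·12 + (5/8)·(-9) + (1/4)·(-10) = -53/8.

(39/8, -53/8)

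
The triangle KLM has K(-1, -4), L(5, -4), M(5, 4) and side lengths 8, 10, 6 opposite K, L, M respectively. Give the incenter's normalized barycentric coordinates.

(1/3, 5/12, 1/4)

The incenter has barycentric coordinates proportional to the opposite side lengths: (8 : 10 : 6).
Normalizing by 8+10+6 = 24 gives (1/3, 5/12, 1/4).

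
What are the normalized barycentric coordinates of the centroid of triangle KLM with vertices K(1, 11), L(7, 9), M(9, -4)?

The centroid is the average of the vertices, so each weight is 1/3.

(1/3, 1/3, 1/3)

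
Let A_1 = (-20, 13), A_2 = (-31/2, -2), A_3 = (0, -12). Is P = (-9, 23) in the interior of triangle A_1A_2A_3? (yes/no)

no

Barycentric coordinates of P: (181/75, -38/15, 28/25).
The three coordinates are positive, negative, positive; a point is interior exactly when all three are positive.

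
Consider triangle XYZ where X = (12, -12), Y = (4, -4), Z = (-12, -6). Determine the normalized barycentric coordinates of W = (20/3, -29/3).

(2/3, 1/6, 1/6)

Signed area of the reference triangle: [XYZ] = ½·(12·(-4−(-6)) + 4·(-6−(-12)) + (-12)·(-12−(-4))) = ½·(24 + 24 + 96) = 72.
[WYZ] = ½·((20/3)·(-4−(-6)) + 4·(-6−(-29/3)) + (-12)·(-29/3−(-4))) = ½·(40/3 + 44/3 + 68) = 48, so the X-coordinate is 48/72 = 2/3.
[XWZ] = ½·(12·(-29/3−(-6)) + (20/3)·(-6−(-12)) + (-12)·(-12−(-29/3))) = ½·(-44 + 40 + 28) = 12, so the Y-coordinate is 1/6.
[XYW] = ½·(12·(-4−(-29/3)) + 4·(-29/3−(-12)) + (20/3)·(-12−(-4))) = ½·(68 + 28/3 − 160/3) = 12, so the Z-coordinate is 1/6.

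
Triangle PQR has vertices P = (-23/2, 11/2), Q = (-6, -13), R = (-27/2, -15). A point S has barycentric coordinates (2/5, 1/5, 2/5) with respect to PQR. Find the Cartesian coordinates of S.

(-56/5, -32/5)

S = (2/5)·P + (1/5)·Q + (2/5)·R.
x-coordinate: (2/5)·(-23/2) + (1/5)·(-6) + (2/5)·(-27/2) = -56/5.
y-coordinate: (2/5)·(11/2) + (1/5)·(-13) + (2/5)·(-15) = -32/5.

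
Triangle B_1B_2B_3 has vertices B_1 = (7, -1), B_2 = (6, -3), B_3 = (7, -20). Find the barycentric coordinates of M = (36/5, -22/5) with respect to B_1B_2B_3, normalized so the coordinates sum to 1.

Signed area of the reference triangle: [B_1B_2B_3] = ½·(7·(-3−(-20)) + 6·(-20−(-1)) + 7·(-1−(-3))) = ½·(119 − 114 + 14) = 19/2.
[MB_2B_3] = ½·((36/5)·(-3−(-20)) + 6·(-20−(-22/5)) + 7·(-22/5−(-3))) = ½·(612/5 − 468/5 − 49/5) = 19/2, so the B_1-coordinate is (19/2)/(19/2) = 1.
[B_1MB_3] = ½·(7·(-22/5−(-20)) + (36/5)·(-20−(-1)) + 7·(-1−(-22/5))) = ½·(546/5 − 684/5 + 119/5) = -19/10, so the B_2-coordinate is -1/5.
[B_1B_2M] = ½·(7·(-3−(-22/5)) + 6·(-22/5−(-1)) + (36/5)·(-1−(-3))) = ½·(49/5 − 102/5 + 72/5) = 19/10, so the B_3-coordinate is 1/5.

(1, -1/5, 1/5)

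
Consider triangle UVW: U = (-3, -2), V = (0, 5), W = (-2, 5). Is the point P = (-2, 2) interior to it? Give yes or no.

yes

Barycentric coordinates of P: (3/7, 3/14, 5/14).
The three coordinates are positive, positive, positive; a point is interior exactly when all three are positive.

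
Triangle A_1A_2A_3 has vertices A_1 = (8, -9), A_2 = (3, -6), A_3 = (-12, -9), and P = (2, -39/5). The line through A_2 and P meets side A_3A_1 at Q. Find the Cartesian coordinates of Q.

(4/3, -9)

Barycentric coordinates of P with respect to A_1A_2A_3: (2/5, 2/5, 1/5).
On side A_3A_1 the A_2-coordinate is zero; dropping P's A_2-weight 2/5 and renormalizing the remaining 1/5 : 2/5 gives weights 1/3, 2/3 on A_3, A_1.
Q = (1/3)·(-12, -9) + (2/3)·(8, -9) = (4/3, -9).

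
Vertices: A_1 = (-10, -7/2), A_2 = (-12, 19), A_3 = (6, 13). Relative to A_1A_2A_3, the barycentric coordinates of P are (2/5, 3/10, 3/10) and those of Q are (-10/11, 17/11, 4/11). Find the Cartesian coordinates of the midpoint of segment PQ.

(-719/110, 2501/110)

Barycentric coordinates of the midpoint are the average: (-14/55, 203/220, 73/220).
Converting: (-14/55)·A_1 + (203/220)·A_2 + (73/220)·A_3 = (-719/110, 2501/110).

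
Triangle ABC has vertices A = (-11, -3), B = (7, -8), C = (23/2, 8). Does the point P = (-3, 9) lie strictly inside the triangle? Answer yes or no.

Barycentric coordinates of P: (473/621, -364/621, 512/621).
The three coordinates are positive, negative, positive; a point is interior exactly when all three are positive.

no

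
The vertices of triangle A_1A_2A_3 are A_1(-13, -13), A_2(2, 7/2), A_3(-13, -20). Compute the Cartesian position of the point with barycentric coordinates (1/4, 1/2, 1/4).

P = (1/4)·A_1 + (1/2)·A_2 + (1/4)·A_3.
x-coordinate: (1/4)·(-13) + (1/2)·2 + (1/4)·(-13) = -11/2.
y-coordinate: (1/4)·(-13) + (1/2)·(7/2) + (1/4)·(-20) = -13/2.

(-11/2, -13/2)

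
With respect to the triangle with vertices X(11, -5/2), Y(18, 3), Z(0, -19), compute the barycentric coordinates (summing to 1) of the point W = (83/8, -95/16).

(1/8, 1/2, 3/8)

Signed area of the reference triangle: [XYZ] = ½·(11·(3−(-19)) + 18·(-19−(-5/2)) + 0·(-5/2−3)) = ½·(242 − 297 + 0) = -55/2.
[WYZ] = ½·((83/8)·(3−(-19)) + 18·(-19−(-95/16)) + 0·(-95/16−3)) = ½·(913/4 − 1881/8 + 0) = -55/16, so the X-coordinate is (-55/16)/(-55/2) = 1/8.
[XWZ] = ½·(11·(-95/16−(-19)) + (83/8)·(-19−(-5/2)) + 0·(-5/2−(-95/16))) = ½·(2299/16 − 2739/16 + 0) = -55/4, so the Y-coordinate is 1/2.
[XYW] = ½·(11·(3−(-95/16)) + 18·(-95/16−(-5/2)) + (83/8)·(-5/2−3)) = ½·(1573/16 − 495/8 − 913/16) = -165/16, so the Z-coordinate is 3/8.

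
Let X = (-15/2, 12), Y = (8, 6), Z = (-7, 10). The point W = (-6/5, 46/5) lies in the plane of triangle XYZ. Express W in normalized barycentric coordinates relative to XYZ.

Signed area of the reference triangle: [XYZ] = ½·((-15/2)·(6−10) + 8·(10−12) + (-7)·(12−6)) = ½·(30 − 16 − 42) = -14.
[WYZ] = ½·((-6/5)·(6−10) + 8·(10−(46/5)) + (-7)·(46/5−6)) = ½·(24/5 + 32/5 − 112/5) = -28/5, so the X-coordinate is (-28/5)/(-14) = 2/5.
[XWZ] = ½·((-15/2)·(46/5−10) + (-6/5)·(10−12) + (-7)·(12−(46/5))) = ½·(6 + 12/5 − 98/5) = -28/5, so the Y-coordinate is 2/5.
[XYW] = ½·((-15/2)·(6−(46/5)) + 8·(46/5−12) + (-6/5)·(12−6)) = ½·(24 − 112/5 − 36/5) = -14/5, so the Z-coordinate is 1/5.

(2/5, 2/5, 1/5)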